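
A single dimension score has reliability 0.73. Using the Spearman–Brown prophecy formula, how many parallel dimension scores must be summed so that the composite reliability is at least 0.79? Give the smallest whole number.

k ≥ ρ*(1−ρ₁)/(ρ₁(1−ρ*)) = 0.79·0.27 / (0.73·0.21) = 1.391.
Smallest integer k = 2.

2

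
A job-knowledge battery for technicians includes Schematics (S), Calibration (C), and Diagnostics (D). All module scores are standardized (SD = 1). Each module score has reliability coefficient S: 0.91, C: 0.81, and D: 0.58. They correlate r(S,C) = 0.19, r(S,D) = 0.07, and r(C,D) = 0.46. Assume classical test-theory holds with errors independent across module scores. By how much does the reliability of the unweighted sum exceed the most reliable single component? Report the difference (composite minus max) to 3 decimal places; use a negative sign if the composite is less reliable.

-0.068

Var(sum) = 3 + 1.44 = 4.44; true-score variance = 2.3 + 1.44 = 3.74; composite reliability = 0.8423.
Max component reliability = 0.9100.
Difference = 0.8423 − 0.9100 = -0.068.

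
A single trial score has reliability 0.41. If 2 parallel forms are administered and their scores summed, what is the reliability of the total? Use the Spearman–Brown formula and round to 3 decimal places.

ρ_k = kρ / (1 + (k−1)ρ) = 2·0.41 / (1 + 1·0.41) = 0.820 / 1.410 = 0.582.

0.582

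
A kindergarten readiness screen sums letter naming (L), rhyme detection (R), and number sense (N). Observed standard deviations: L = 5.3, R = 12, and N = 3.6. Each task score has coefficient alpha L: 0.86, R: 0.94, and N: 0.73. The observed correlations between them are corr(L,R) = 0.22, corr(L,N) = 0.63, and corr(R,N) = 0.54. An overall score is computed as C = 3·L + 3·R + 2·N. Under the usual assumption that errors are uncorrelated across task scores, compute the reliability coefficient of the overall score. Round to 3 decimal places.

0.944

Var(C) = 3²·5.3² + 3²·12² + 2²·3.6² + 2·[9·5.3·12·0.22 + 6·5.3·3.6·0.63 + 6·12·3.6·0.54] = 1600.65 + 676.037 = 2276.69.
With uncorrelated errors the cross-covariances are all true-score covariance, so they carry over unchanged; only the diagonal terms shrink to ρᵢσᵢ².
True-score variance = [3²·5.3²·0.86 + 3²·12²·0.94 + 2²·3.6²·0.73] + 676.037 = 1473.5 + 676.037 = 2149.54.
Reliability = 2149.54 / 2276.69 = 0.944.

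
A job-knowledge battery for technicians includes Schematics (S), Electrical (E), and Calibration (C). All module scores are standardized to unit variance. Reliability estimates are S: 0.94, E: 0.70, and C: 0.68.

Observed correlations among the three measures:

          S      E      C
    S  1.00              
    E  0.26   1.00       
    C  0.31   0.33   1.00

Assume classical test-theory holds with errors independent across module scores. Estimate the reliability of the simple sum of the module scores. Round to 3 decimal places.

0.858

Var(S+E+C) = 3 + 2·[0.26 + 0.31 + 0.33] = 3 + 1.8 = 4.8.
Under uncorrelated errors the observed covariances equal the true-score covariances, so only the own-variance terms attenuate.
True-score variance = [0.94 + 0.70 + 0.68] + 1.8 = 2.32 + 1.8 = 4.12.
Reliability = 4.12 / 4.8 = 0.858.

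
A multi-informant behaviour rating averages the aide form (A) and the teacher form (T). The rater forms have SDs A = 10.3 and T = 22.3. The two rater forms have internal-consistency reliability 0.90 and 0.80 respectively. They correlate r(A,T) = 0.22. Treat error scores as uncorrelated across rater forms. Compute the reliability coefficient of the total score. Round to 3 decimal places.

Var(A+T) = 10.3² + 22.3² + 2·[10.3·22.3·0.22] = 603.38 + 101.064 = 704.444.
With uncorrelated errors the cross-covariances are all true-score covariance, so they carry over unchanged; only the diagonal terms shrink to ρᵢσᵢ².
True-score variance = [10.3²·0.90 + 22.3²·0.80] + 101.064 = 493.313 + 101.064 = 594.377.
Reliability = 594.377 / 704.444 = 0.844.

0.844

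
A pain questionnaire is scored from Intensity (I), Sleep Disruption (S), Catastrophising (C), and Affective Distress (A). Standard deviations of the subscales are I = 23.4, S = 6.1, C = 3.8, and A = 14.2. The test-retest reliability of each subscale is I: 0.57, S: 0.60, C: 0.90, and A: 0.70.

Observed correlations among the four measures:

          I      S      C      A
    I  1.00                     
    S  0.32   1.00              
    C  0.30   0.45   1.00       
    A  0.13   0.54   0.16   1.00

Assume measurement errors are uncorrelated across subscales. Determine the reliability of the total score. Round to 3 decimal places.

Var(I+S+C+A) = 23.4² + 6.1² + 3.8² + 14.2² + 2·[23.4·6.1·0.32 + 23.4·3.8·0.30 + 23.4·14.2·0.13 + 6.1·3.8·0.45 + 6.1·14.2·0.54 + 3.8·14.2·0.16] = 800.85 + 362.777 = 1163.63.
Because errors are independent across components, Cov(Tᵢ,Tⱼ) = Cov(Xᵢ,Xⱼ); the off-diagonal part of the true-score variance is the same as above.
True-score variance = [23.4²·0.57 + 6.1²·0.60 + 3.8²·0.90 + 14.2²·0.70] + 362.777 = 488.579 + 362.777 = 851.356.
Reliability = 851.356 / 1163.63 = 0.732.

0.732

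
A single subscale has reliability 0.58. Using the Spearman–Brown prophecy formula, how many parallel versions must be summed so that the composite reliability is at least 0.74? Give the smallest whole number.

3

k ≥ ρ*(1−ρ₁)/(ρ₁(1−ρ*)) = 0.74·0.42 / (0.58·0.26) = 2.061.
Smallest integer k = 3.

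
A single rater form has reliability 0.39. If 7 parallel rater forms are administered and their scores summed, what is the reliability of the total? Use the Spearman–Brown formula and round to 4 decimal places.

0.8174

ρ_k = kρ / (1 + (k−1)ρ) = 7·0.39 / (1 + 6·0.39) = 2.730 / 3.340 = 0.8174.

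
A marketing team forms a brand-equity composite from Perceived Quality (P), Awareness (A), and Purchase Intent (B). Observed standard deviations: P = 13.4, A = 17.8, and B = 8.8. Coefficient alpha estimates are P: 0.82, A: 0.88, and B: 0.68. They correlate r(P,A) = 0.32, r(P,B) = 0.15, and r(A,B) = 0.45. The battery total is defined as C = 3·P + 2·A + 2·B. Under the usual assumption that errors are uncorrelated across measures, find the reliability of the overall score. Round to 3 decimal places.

Var(C) = 3²·13.4² + 2²·17.8² + 2²·8.8² + 2·[6·13.4·17.8·0.32 + 6·13.4·8.8·0.15 + 4·17.8·8.8·0.45] = 3193.16 + 1692.08 = 4885.24.
Under uncorrelated errors the observed covariances equal the true-score covariances, so only the own-variance terms attenuate.
True-score variance = [3²·13.4²·0.82 + 2²·17.8²·0.88 + 2²·8.8²·0.68] + 1692.08 = 2651.07 + 1692.08 = 4343.14.
Reliability = 4343.14 / 4885.24 = 0.889.

0.889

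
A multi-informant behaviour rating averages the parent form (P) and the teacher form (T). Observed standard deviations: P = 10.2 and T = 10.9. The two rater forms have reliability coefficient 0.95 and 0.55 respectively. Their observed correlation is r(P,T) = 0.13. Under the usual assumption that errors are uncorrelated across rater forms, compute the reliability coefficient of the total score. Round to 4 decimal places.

Var(P+T) = 10.2² + 10.9² + 2·[10.2·10.9·0.13] = 222.85 + 28.9068 = 251.757.
Under uncorrelated errors the observed covariances equal the true-score covariances, so only the own-variance terms attenuate.
True-score variance = [10.2²·0.95 + 10.9²·0.55] + 28.9068 = 164.183 + 28.9068 = 193.09.
Reliability = 193.09 / 251.757 = 0.7670.

0.7670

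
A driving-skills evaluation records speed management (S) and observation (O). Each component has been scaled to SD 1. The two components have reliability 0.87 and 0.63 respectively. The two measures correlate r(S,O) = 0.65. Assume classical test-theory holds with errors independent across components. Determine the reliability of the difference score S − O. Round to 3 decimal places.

Var(S−O) = 1 + 1 − 2·0.65 = 2 − 1.3 = 0.7.
Because errors are independent across components, Cov(Tᵢ,Tⱼ) = Cov(Xᵢ,Xⱼ); the off-diagonal part of the true-score variance is the same as above.
True-score variance = [0.87 + 0.63] − 1.3 = 1.5 − 1.3 = 0.2.
Reliability = 0.2 / 0.7 = 0.286.

0.286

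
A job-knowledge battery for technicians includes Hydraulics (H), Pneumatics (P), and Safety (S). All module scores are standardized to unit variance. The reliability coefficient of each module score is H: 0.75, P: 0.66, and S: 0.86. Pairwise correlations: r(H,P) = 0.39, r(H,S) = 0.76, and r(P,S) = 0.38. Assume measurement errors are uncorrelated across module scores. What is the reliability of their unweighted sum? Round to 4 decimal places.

0.8795

Var(H+P+S) = 3 + 2·[0.39 + 0.76 + 0.38] = 3 + 3.06 = 6.06.
With uncorrelated errors the cross-covariances are all true-score covariance, so they carry over unchanged; only the diagonal terms shrink to ρᵢσᵢ².
True-score variance = [0.75 + 0.66 + 0.86] + 3.06 = 2.27 + 3.06 = 5.33.
Reliability = 5.33 / 6.06 = 0.8795.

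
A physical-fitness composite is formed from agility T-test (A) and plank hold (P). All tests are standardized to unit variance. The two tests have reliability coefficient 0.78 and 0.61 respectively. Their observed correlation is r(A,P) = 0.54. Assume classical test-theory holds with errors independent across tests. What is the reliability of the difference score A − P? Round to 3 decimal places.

0.337

Var(A−P) = 1 + 1 − 2·0.54 = 2 − 1.08 = 0.92.
Because errors are independent across components, Cov(Tᵢ,Tⱼ) = Cov(Xᵢ,Xⱼ); the off-diagonal part of the true-score variance is the same as above.
True-score variance = [0.78 + 0.61] − 1.08 = 1.39 − 1.08 = 0.31.
Reliability = 0.31 / 0.92 = 0.337.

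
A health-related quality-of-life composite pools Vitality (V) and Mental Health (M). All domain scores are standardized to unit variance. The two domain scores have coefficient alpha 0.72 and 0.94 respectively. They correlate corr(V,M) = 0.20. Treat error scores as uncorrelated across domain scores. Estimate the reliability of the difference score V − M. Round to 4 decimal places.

0.7875

Var(V−M) = 1 + 1 − 2·0.20 = 2 − 0.4 = 1.6.
Under uncorrelated errors the observed covariances equal the true-score covariances, so only the own-variance terms attenuate.
True-score variance = [0.72 + 0.94] − 0.4 = 1.66 − 0.4 = 1.26.
Reliability = 1.26 / 1.6 = 0.7875.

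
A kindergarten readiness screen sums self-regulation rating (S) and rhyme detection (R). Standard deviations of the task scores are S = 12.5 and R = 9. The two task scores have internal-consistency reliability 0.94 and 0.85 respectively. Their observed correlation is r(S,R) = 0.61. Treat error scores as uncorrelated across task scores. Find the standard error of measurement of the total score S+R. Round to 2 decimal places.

4.64

Var(total) = 237.25 + 137.25 = 374.5.
True-score variance = 215.725 + 137.25 = 352.975, so reliability = 0.9425.
Error variance = 374.5 − 352.975 = 21.525; SEM = √21.525 = 4.64.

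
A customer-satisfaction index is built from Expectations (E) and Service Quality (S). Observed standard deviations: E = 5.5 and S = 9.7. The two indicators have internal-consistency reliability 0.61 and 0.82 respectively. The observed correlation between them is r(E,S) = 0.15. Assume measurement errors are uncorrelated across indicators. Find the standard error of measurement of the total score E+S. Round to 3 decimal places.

5.360

Var(total) = 124.34 + 16.005 = 140.345.
True-score variance = 95.6063 + 16.005 = 111.611, so reliability = 0.7953.
Error variance = 140.345 − 111.611 = 28.7337; SEM = √28.7337 = 5.360.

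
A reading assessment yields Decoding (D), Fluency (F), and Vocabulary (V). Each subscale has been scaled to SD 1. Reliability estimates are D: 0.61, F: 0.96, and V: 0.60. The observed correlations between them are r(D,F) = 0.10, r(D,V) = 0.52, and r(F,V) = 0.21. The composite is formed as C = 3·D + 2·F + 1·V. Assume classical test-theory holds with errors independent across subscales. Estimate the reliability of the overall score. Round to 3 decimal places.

0.788

Var(C) = 3² + 2² + 1 + 2·[6·0.10 + 3·0.52 + 2·0.21] = 14 + 5.16 = 19.16.
Under uncorrelated errors the observed covariances equal the true-score covariances, so only the own-variance terms attenuate.
True-score variance = [3²·0.61 + 2²·0.96 + 0.60] + 5.16 = 9.93 + 5.16 = 15.09.
Reliability = 15.09 / 19.16 = 0.788.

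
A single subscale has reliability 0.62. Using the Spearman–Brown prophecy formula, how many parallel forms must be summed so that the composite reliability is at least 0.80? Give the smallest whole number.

k ≥ ρ*(1−ρ₁)/(ρ₁(1−ρ*)) = 0.80·0.38 / (0.62·0.20) = 2.452.
Smallest integer k = 3.

3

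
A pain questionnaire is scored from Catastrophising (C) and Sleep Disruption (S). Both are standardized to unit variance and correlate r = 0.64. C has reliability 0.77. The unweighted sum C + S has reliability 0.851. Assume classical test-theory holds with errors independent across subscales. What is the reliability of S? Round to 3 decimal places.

0.741

Var(C+S) = 2 + 2·0.64 = 3.280.
True-score variance = ρ_C + ρ_S + 2·0.64, so 0.851 = (0.77 + ρ_S + 1.28) / 3.280.
ρ_S = 0.851·3.280 − 0.77 − 1.28 = 0.741.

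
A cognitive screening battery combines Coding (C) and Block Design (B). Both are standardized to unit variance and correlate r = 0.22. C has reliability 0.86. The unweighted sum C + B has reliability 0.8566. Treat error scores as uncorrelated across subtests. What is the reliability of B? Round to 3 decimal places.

Var(C+B) = 2 + 2·0.22 = 2.440.
True-score variance = ρ_C + ρ_B + 2·0.22, so 0.8566 = (0.86 + ρ_B + 0.44) / 2.440.
ρ_B = 0.8566·2.440 − 0.86 − 0.44 = 0.790.

0.790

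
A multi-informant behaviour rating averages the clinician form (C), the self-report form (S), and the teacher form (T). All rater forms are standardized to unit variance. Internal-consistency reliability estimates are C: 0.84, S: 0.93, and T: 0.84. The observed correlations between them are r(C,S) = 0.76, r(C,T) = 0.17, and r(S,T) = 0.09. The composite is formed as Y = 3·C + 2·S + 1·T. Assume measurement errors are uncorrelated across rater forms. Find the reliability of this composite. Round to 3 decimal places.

0.923

Var(Y) = 3² + 2² + 1 + 2·[6·0.76 + 3·0.17 + 2·0.09] = 14 + 10.5 = 24.5.
With uncorrelated errors the cross-covariances are all true-score covariance, so they carry over unchanged; only the diagonal terms shrink to ρᵢσᵢ².
True-score variance = [3²·0.84 + 2²·0.93 + 0.84] + 10.5 = 12.12 + 10.5 = 22.62.
Reliability = 22.62 / 24.5 = 0.923.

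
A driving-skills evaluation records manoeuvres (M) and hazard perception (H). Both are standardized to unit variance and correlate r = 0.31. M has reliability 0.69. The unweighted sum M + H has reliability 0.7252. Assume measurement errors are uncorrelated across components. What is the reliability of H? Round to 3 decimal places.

0.590

Var(M+H) = 2 + 2·0.31 = 2.620.
True-score variance = ρ_M + ρ_H + 2·0.31, so 0.7252 = (0.69 + ρ_H + 0.62) / 2.620.
ρ_H = 0.7252·2.620 − 0.69 − 0.62 = 0.590.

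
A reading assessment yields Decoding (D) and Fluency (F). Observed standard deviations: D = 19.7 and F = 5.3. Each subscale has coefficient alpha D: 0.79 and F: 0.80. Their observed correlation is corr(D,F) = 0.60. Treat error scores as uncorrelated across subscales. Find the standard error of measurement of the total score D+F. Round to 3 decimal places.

9.334

Var(total) = 416.18 + 125.292 = 541.472.
True-score variance = 329.063 + 125.292 = 454.355, so reliability = 0.8391.
Error variance = 541.472 − 454.355 = 87.1169; SEM = √87.1169 = 9.334.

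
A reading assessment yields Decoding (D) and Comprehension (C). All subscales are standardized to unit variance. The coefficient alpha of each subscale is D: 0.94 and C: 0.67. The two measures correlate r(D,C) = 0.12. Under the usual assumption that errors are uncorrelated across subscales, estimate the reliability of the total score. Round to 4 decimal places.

0.8259

Var(D+C) = 2 + 2·[0.12] = 2 + 0.24 = 2.24.
With uncorrelated errors the cross-covariances are all true-score covariance, so they carry over unchanged; only the diagonal terms shrink to ρᵢσᵢ².
True-score variance = [0.94 + 0.67] + 0.24 = 1.61 + 0.24 = 1.85.
Reliability = 1.85 / 2.24 = 0.8259.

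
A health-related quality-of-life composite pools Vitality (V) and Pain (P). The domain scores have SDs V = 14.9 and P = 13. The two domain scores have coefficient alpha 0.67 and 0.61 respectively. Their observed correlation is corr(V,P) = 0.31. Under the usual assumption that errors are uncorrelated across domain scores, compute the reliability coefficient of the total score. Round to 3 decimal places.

0.728

Var(V+P) = 14.9² + 13² + 2·[14.9·13·0.31] = 391.01 + 120.094 = 511.104.
Because errors are independent across components, Cov(Tᵢ,Tⱼ) = Cov(Xᵢ,Xⱼ); the off-diagonal part of the true-score variance is the same as above.
True-score variance = [14.9²·0.67 + 13²·0.61] + 120.094 = 251.837 + 120.094 = 371.931.
Reliability = 371.931 / 511.104 = 0.728.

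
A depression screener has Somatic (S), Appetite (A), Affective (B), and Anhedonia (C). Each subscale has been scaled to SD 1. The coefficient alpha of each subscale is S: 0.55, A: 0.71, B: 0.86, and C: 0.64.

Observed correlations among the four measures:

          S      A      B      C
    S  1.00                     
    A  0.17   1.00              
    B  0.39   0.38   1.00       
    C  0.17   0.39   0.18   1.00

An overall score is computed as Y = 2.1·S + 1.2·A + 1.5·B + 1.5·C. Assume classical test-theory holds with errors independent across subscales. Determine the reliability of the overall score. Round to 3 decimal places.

Var(Y) = 2.1² + 1.2² + 1.5² + 1.5² + 2·[2.52·0.17 + 3.15·0.39 + 3.15·0.17 + 1.8·0.38 + 1.8·0.39 + 2.25·0.18] = 10.35 + 7.9668 = 18.3168.
With uncorrelated errors the cross-covariances are all true-score covariance, so they carry over unchanged; only the diagonal terms shrink to ρᵢσᵢ².
True-score variance = [2.1²·0.55 + 1.2²·0.71 + 1.5²·0.86 + 1.5²·0.64] + 7.9668 = 6.8229 + 7.9668 = 14.7897.
Reliability = 14.7897 / 18.3168 = 0.807.

0.807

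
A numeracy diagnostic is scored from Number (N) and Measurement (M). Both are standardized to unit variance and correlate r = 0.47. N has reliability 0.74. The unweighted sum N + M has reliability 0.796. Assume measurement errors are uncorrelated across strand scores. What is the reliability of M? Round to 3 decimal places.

0.660

Var(N+M) = 2 + 2·0.47 = 2.940.
True-score variance = ρ_N + ρ_M + 2·0.47, so 0.796 = (0.74 + ρ_M + 0.94) / 2.940.
ρ_M = 0.796·2.940 − 0.74 − 0.94 = 0.660.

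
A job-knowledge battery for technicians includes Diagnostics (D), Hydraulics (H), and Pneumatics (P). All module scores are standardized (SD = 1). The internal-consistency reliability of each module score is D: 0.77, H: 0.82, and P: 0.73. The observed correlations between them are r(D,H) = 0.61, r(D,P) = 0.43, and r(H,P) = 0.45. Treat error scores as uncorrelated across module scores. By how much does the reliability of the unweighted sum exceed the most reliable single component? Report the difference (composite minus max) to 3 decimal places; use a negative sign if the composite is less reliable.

0.066

Var(sum) = 3 + 2.98 = 5.98; true-score variance = 2.32 + 2.98 = 5.3; composite reliability = 0.8863.
Max component reliability = 0.8200.
Difference = 0.8863 − 0.8200 = 0.066.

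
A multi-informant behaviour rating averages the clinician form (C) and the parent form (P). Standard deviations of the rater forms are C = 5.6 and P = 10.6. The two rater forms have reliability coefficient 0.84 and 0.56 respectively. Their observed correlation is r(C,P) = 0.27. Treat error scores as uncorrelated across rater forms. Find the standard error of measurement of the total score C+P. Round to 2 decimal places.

7.38

Var(total) = 143.72 + 32.0544 = 175.774.
True-score variance = 89.264 + 32.0544 = 121.318, so reliability = 0.6902.
Error variance = 175.774 − 121.318 = 54.456; SEM = √54.456 = 7.38.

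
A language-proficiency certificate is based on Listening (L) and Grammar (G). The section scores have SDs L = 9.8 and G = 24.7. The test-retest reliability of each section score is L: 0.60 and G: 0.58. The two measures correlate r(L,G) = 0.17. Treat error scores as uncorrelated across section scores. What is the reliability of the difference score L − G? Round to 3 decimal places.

Var(L−G) = 9.8² + 24.7² − 2·9.8·24.7·0.17 = 706.13 − 82.3004 = 623.83.
Under uncorrelated errors the observed covariances equal the true-score covariances, so only the own-variance terms attenuate.
True-score variance = [9.8²·0.60 + 24.7²·0.58] − 82.3004 = 411.476 − 82.3004 = 329.176.
Reliability = 329.176 / 623.83 = 0.528.

0.528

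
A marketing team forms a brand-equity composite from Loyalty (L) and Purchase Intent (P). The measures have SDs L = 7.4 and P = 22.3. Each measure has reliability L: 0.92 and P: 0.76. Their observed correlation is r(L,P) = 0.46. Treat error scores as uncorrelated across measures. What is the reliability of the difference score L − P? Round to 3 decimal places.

0.691

Var(L−P) = 7.4² + 22.3² − 2·7.4·22.3·0.46 = 552.05 − 151.818 = 400.232.
With uncorrelated errors the cross-covariances are all true-score covariance, so they carry over unchanged; only the diagonal terms shrink to ρᵢσᵢ².
True-score variance = [7.4²·0.92 + 22.3²·0.76] − 151.818 = 428.32 − 151.818 = 276.501.
Reliability = 276.501 / 400.232 = 0.691.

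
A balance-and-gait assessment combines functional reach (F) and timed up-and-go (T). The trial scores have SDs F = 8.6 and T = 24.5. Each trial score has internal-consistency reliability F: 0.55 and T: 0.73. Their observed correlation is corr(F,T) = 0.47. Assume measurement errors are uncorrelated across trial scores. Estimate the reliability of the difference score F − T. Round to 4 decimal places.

0.5897

Var(F−T) = 8.6² + 24.5² − 2·8.6·24.5·0.47 = 674.21 − 198.058 = 476.152.
Because errors are independent across components, Cov(Tᵢ,Tⱼ) = Cov(Xᵢ,Xⱼ); the off-diagonal part of the true-score variance is the same as above.
True-score variance = [8.6²·0.55 + 24.5²·0.73] − 198.058 = 478.861 − 198.058 = 280.803.
Reliability = 280.803 / 476.152 = 0.5897.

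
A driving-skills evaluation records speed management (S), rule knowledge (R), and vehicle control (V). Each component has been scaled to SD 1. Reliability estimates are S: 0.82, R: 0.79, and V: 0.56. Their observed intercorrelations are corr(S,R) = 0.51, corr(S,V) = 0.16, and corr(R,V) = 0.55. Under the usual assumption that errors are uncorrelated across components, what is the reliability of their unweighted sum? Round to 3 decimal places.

0.847

Var(S+R+V) = 3 + 2·[0.51 + 0.16 + 0.55] = 3 + 2.44 = 5.44.
Under uncorrelated errors the observed covariances equal the true-score covariances, so only the own-variance terms attenuate.
True-score variance = [0.82 + 0.79 + 0.56] + 2.44 = 2.17 + 2.44 = 4.61.
Reliability = 4.61 / 5.44 = 0.847.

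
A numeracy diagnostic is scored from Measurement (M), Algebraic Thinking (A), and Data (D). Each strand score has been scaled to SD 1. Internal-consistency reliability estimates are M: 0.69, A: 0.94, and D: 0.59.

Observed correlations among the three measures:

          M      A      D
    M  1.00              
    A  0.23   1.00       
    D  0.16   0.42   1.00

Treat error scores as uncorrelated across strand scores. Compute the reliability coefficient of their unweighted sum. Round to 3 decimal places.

Var(M+A+D) = 3 + 2·[0.23 + 0.16 + 0.42] = 3 + 1.62 = 4.62.
With uncorrelated errors the cross-covariances are all true-score covariance, so they carry over unchanged; only the diagonal terms shrink to ρᵢσᵢ².
True-score variance = [0.69 + 0.94 + 0.59] + 1.62 = 2.22 + 1.62 = 3.84.
Reliability = 3.84 / 4.62 = 0.831.

0.831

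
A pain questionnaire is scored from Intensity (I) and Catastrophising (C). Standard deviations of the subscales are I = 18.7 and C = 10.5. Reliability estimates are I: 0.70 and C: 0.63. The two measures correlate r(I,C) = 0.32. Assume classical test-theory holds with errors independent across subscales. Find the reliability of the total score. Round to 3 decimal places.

Var(I+C) = 18.7² + 10.5² + 2·[18.7·10.5·0.32] = 459.94 + 125.664 = 585.604.
With uncorrelated errors the cross-covariances are all true-score covariance, so they carry over unchanged; only the diagonal terms shrink to ρᵢσᵢ².
True-score variance = [18.7²·0.70 + 10.5²·0.63] + 125.664 = 314.24 + 125.664 = 439.904.
Reliability = 439.904 / 585.604 = 0.751.

0.751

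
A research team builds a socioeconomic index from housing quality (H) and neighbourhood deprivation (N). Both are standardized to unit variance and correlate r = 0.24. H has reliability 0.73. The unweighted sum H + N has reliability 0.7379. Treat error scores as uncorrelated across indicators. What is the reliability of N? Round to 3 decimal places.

Var(H+N) = 2 + 2·0.24 = 2.480.
True-score variance = ρ_H + ρ_N + 2·0.24, so 0.7379 = (0.73 + ρ_N + 0.48) / 2.480.
ρ_N = 0.7379·2.480 − 0.73 − 0.48 = 0.620.

0.620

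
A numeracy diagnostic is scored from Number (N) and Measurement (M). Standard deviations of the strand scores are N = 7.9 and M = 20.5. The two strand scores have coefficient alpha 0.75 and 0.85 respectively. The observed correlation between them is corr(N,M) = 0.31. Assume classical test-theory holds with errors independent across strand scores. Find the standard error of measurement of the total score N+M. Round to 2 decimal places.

Var(total) = 482.66 + 100.409 = 583.069.
True-score variance = 404.02 + 100.409 = 504.429, so reliability = 0.8651.
Error variance = 583.069 − 504.429 = 78.64; SEM = √78.64 = 8.87.

8.87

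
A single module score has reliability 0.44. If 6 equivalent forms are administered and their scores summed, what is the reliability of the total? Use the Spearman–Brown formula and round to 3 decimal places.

0.825

ρ_k = kρ / (1 + (k−1)ρ) = 6·0.44 / (1 + 5·0.44) = 2.640 / 3.200 = 0.825.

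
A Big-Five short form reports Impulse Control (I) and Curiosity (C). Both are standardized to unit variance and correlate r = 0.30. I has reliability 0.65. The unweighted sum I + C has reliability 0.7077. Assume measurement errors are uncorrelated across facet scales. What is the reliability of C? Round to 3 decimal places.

0.590

Var(I+C) = 2 + 2·0.30 = 2.600.
True-score variance = ρ_I + ρ_C + 2·0.30, so 0.7077 = (0.65 + ρ_C + 0.60) / 2.600.
ρ_C = 0.7077·2.600 − 0.65 − 0.60 = 0.590.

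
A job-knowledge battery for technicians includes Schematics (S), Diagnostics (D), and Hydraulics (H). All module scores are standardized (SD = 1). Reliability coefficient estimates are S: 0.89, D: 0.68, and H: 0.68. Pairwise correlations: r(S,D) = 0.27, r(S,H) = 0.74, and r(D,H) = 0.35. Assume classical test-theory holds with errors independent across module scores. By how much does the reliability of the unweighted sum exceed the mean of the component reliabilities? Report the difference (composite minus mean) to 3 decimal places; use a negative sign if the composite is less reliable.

Var(sum) = 3 + 2.72 = 5.72; true-score variance = 2.25 + 2.72 = 4.97; composite reliability = 0.8689.
Mean component reliability = 0.7500.
Difference = 0.8689 − 0.7500 = 0.119.

0.119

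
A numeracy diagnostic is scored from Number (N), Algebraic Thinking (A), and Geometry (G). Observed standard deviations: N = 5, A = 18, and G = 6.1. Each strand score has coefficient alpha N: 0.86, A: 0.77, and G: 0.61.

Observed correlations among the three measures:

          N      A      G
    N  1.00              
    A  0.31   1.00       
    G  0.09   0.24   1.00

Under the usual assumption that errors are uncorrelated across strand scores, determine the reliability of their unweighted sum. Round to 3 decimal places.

Var(N+A+G) = 5² + 18² + 6.1² + 2·[5·18·0.31 + 5·6.1·0.09 + 18·6.1·0.24] = 386.21 + 113.994 = 500.204.
With uncorrelated errors the cross-covariances are all true-score covariance, so they carry over unchanged; only the diagonal terms shrink to ρᵢσᵢ².
True-score variance = [5²·0.86 + 18²·0.77 + 6.1²·0.61] + 113.994 = 293.678 + 113.994 = 407.672.
Reliability = 407.672 / 500.204 = 0.815.

0.815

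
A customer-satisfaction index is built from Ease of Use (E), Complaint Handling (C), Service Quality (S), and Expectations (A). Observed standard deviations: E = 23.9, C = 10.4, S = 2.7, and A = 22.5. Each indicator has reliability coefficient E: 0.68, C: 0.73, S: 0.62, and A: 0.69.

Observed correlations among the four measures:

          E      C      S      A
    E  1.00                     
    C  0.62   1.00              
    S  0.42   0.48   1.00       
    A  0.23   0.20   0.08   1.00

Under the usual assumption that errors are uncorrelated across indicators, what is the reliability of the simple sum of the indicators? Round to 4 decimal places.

Var(E+C+S+A) = 23.9² + 10.4² + 2.7² + 22.5² + 2·[23.9·10.4·0.62 + 23.9·2.7·0.42 + 23.9·22.5·0.23 + 10.4·2.7·0.48 + 10.4·22.5·0.20 + 2.7·22.5·0.08] = 1192.91 + 740.061 = 1932.97.
Under uncorrelated errors the observed covariances equal the true-score covariances, so only the own-variance terms attenuate.
True-score variance = [23.9²·0.68 + 10.4²·0.73 + 2.7²·0.62 + 22.5²·0.69] + 740.061 = 821.212 + 740.061 = 1561.27.
Reliability = 1561.27 / 1932.97 = 0.8077.

0.8077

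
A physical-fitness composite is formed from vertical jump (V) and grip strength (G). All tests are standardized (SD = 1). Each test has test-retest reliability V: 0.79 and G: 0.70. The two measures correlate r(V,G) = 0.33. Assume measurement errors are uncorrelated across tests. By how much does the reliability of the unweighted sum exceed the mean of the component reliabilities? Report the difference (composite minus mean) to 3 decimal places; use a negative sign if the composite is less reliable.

0.063

Var(sum) = 2 + 0.66 = 2.66; true-score variance = 1.49 + 0.66 = 2.15; composite reliability = 0.8083.
Mean component reliability = 0.7450.
Difference = 0.8083 − 0.7450 = 0.063.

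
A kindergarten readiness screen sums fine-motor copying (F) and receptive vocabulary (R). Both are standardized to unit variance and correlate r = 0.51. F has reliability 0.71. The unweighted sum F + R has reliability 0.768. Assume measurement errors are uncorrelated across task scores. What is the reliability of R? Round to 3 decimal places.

Var(F+R) = 2 + 2·0.51 = 3.020.
True-score variance = ρ_F + ρ_R + 2·0.51, so 0.768 = (0.71 + ρ_R + 1.02) / 3.020.
ρ_R = 0.768·3.020 − 0.71 − 1.02 = 0.589.

0.589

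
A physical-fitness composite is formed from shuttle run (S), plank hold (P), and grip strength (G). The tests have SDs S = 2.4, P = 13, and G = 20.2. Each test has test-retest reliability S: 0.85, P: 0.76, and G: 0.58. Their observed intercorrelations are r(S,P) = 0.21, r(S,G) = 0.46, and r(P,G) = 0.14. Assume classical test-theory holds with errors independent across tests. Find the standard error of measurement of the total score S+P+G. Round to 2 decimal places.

Var(total) = 582.8 + 131.234 = 714.034.
True-score variance = 369.999 + 131.234 = 501.233, so reliability = 0.7020.
Error variance = 714.034 − 501.233 = 212.801; SEM = √212.801 = 14.59.

14.59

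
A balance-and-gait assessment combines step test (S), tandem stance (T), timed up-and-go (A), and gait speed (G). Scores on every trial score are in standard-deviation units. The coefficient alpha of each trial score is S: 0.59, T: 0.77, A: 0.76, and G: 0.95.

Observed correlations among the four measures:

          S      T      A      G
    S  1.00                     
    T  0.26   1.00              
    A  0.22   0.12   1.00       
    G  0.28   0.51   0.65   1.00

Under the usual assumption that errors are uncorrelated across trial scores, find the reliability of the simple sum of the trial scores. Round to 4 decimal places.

0.8849

Var(S+T+A+G) = 4 + 2·[0.26 + 0.22 + 0.28 + 0.12 + 0.51 + 0.65] = 4 + 4.08 = 8.08.
Because errors are independent across components, Cov(Tᵢ,Tⱼ) = Cov(Xᵢ,Xⱼ); the off-diagonal part of the true-score variance is the same as above.
True-score variance = [0.59 + 0.77 + 0.76 + 0.95] + 4.08 = 3.07 + 4.08 = 7.15.
Reliability = 7.15 / 8.08 = 0.8849.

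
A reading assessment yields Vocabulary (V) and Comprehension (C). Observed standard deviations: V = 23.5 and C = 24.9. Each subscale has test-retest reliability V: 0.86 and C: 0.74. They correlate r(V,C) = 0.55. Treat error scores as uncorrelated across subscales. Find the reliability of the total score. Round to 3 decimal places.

Var(V+C) = 23.5² + 24.9² + 2·[23.5·24.9·0.55] = 1172.26 + 643.665 = 1815.92.
Because errors are independent across components, Cov(Tᵢ,Tⱼ) = Cov(Xᵢ,Xⱼ); the off-diagonal part of the true-score variance is the same as above.
True-score variance = [23.5²·0.86 + 24.9²·0.74] + 643.665 = 933.742 + 643.665 = 1577.41.
Reliability = 1577.41 / 1815.92 = 0.869.

0.869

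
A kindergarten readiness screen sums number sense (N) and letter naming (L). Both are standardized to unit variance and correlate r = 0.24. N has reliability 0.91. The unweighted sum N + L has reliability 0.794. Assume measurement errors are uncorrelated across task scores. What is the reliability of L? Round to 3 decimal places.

Var(N+L) = 2 + 2·0.24 = 2.480.
True-score variance = ρ_N + ρ_L + 2·0.24, so 0.794 = (0.91 + ρ_L + 0.48) / 2.480.
ρ_L = 0.794·2.480 − 0.91 − 0.48 = 0.579.

0.579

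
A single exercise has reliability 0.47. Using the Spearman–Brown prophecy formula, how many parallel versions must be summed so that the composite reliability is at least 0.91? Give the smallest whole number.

12

k ≥ ρ*(1−ρ₁)/(ρ₁(1−ρ*)) = 0.91·0.53 / (0.47·0.09) = 11.402.
Smallest integer k = 12.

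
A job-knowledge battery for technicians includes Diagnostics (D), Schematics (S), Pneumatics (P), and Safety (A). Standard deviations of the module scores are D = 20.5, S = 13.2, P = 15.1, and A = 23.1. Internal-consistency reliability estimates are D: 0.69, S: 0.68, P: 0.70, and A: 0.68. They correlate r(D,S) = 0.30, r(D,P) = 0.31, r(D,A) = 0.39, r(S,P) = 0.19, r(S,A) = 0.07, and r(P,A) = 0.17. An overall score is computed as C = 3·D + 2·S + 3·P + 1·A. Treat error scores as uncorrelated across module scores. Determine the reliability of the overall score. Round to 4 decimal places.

0.8146

Var(C) = 3²·20.5² + 2²·13.2² + 3²·15.1² + 23.1² + 2·[6·20.5·13.2·0.30 + 9·20.5·15.1·0.31 + 3·20.5·23.1·0.39 + 6·13.2·15.1·0.19 + 2·13.2·23.1·0.07 + 3·15.1·23.1·0.17] = 7064.91 + 4705.17 = 11770.1.
With uncorrelated errors the cross-covariances are all true-score covariance, so they carry over unchanged; only the diagonal terms shrink to ρᵢσᵢ².
True-score variance = [3²·20.5²·0.69 + 2²·13.2²·0.68 + 3²·15.1²·0.70 + 23.1²·0.68] + 4705.17 = 4883 + 4705.17 = 9588.17.
Reliability = 9588.17 / 11770.1 = 0.8146.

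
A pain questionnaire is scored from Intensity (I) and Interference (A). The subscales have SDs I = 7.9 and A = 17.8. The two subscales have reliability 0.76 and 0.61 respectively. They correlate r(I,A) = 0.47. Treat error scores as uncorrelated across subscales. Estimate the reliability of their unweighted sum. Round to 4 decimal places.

Var(I+A) = 7.9² + 17.8² + 2·[7.9·17.8·0.47] = 379.25 + 132.183 = 511.433.
Under uncorrelated errors the observed covariances equal the true-score covariances, so only the own-variance terms attenuate.
True-score variance = [7.9²·0.76 + 17.8²·0.61] + 132.183 = 240.704 + 132.183 = 372.887.
Reliability = 372.887 / 511.433 = 0.7291.

0.7291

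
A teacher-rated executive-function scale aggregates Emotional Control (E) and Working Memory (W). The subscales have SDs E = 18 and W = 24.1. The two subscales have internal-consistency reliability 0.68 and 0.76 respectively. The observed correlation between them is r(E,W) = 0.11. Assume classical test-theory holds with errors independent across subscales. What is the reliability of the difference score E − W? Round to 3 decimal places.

0.700

Var(E−W) = 18² + 24.1² − 2·18·24.1·0.11 = 904.81 − 95.436 = 809.374.
Under uncorrelated errors the observed covariances equal the true-score covariances, so only the own-variance terms attenuate.
True-score variance = [18²·0.68 + 24.1²·0.76] − 95.436 = 661.736 − 95.436 = 566.3.
Reliability = 566.3 / 809.374 = 0.700.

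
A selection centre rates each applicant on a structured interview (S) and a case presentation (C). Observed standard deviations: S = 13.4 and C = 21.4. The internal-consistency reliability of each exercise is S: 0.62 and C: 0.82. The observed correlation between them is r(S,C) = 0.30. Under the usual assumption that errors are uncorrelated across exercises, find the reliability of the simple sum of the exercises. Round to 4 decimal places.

0.8139

Var(S+C) = 13.4² + 21.4² + 2·[13.4·21.4·0.30] = 637.52 + 172.056 = 809.576.
With uncorrelated errors the cross-covariances are all true-score covariance, so they carry over unchanged; only the diagonal terms shrink to ρᵢσᵢ².
True-score variance = [13.4²·0.62 + 21.4²·0.82] + 172.056 = 486.854 + 172.056 = 658.91.
Reliability = 658.91 / 809.576 = 0.8139.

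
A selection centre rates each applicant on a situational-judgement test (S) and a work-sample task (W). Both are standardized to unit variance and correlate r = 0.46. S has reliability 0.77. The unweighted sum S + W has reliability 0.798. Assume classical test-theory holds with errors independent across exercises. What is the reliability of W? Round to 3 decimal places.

0.640

Var(S+W) = 2 + 2·0.46 = 2.920.
True-score variance = ρ_S + ρ_W + 2·0.46, so 0.798 = (0.77 + ρ_W + 0.92) / 2.920.
ρ_W = 0.798·2.920 − 0.77 − 0.92 = 0.640.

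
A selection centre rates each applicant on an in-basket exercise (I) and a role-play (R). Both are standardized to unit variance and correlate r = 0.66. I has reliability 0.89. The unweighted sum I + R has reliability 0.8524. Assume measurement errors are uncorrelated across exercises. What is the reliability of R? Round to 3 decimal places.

Var(I+R) = 2 + 2·0.66 = 3.320.
True-score variance = ρ_I + ρ_R + 2·0.66, so 0.8524 = (0.89 + ρ_R + 1.32) / 3.320.
ρ_R = 0.8524·3.320 − 0.89 − 1.32 = 0.620.

0.620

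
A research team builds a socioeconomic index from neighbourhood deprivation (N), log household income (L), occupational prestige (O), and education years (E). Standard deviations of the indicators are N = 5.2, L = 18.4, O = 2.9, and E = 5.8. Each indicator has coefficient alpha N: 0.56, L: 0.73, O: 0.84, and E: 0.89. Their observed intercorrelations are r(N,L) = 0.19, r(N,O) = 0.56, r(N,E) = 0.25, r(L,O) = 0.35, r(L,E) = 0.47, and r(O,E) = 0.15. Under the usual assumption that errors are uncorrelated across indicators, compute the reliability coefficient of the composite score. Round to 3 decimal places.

Var(N+L+O+E) = 5.2² + 18.4² + 2.9² + 5.8² + 2·[5.2·18.4·0.19 + 5.2·2.9·0.56 + 5.2·5.8·0.25 + 18.4·2.9·0.35 + 18.4·5.8·0.47 + 2.9·5.8·0.15] = 407.65 + 211.043 = 618.693.
Under uncorrelated errors the observed covariances equal the true-score covariances, so only the own-variance terms attenuate.
True-score variance = [5.2²·0.56 + 18.4²·0.73 + 2.9²·0.84 + 5.8²·0.89] + 211.043 = 299.295 + 211.043 = 510.338.
Reliability = 510.338 / 618.693 = 0.825.

0.825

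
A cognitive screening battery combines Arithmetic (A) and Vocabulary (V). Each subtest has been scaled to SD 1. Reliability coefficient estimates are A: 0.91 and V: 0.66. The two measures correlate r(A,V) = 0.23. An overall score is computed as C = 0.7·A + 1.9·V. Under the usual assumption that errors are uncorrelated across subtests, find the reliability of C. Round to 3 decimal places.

0.730

Var(C) = 0.7² + 1.9² + 2·[1.33·0.23] = 4.1 + 0.6118 = 4.7118.
With uncorrelated errors the cross-covariances are all true-score covariance, so they carry over unchanged; only the diagonal terms shrink to ρᵢσᵢ².
True-score variance = [0.7²·0.91 + 1.9²·0.66] + 0.6118 = 2.8285 + 0.6118 = 3.4403.
Reliability = 3.4403 / 4.7118 = 0.730.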